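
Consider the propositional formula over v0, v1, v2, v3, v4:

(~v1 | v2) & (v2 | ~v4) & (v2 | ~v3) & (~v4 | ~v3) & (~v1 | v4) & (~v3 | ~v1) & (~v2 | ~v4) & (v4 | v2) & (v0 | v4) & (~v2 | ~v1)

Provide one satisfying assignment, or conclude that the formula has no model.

v0=1; v1=0; v2=1; v3=1; v4=0

Suppose v1 = 0.
Suppose v2 = 1.
From the singleton clause (~v4), v4 = 0.
From the singleton clause (v0), v0 = 1.
No clause remains; v3 is free.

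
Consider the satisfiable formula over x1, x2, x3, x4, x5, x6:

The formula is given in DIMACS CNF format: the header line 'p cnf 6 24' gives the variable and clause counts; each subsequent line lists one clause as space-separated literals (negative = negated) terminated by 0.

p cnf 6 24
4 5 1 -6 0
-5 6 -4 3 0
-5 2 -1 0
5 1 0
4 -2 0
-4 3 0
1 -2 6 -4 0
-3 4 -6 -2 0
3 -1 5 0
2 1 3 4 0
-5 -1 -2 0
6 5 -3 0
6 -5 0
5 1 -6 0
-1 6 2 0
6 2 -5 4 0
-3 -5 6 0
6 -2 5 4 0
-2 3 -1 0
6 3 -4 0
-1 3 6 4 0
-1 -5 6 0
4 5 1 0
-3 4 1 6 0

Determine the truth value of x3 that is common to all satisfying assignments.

True

Suppose x3 = False.
(¬x4) alone gives x4 = False.
(¬x2) alone gives x2 = False.
(x1) alone gives x1 = True.
(¬x5) alone gives x5 = False.
But (x5) is also a unit clause — contradiction.
So every satisfying assignment has x3 = True.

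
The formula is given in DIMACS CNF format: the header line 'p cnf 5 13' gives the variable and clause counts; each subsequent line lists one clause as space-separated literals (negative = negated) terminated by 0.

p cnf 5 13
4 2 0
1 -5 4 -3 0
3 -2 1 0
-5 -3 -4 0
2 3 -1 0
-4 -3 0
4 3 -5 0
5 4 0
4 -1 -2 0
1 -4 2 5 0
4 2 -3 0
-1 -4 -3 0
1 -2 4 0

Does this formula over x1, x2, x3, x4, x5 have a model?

Yes

Branch on x4: set x4 = True.
(¬x3) alone gives x3 = False.
Branch on x2: set x2 = True.
(x1) alone gives x1 = True.
No clause remains; x5 is free.
A satisfying assignment: x1=True; x2=True; x3=False; x4=True; x5=False.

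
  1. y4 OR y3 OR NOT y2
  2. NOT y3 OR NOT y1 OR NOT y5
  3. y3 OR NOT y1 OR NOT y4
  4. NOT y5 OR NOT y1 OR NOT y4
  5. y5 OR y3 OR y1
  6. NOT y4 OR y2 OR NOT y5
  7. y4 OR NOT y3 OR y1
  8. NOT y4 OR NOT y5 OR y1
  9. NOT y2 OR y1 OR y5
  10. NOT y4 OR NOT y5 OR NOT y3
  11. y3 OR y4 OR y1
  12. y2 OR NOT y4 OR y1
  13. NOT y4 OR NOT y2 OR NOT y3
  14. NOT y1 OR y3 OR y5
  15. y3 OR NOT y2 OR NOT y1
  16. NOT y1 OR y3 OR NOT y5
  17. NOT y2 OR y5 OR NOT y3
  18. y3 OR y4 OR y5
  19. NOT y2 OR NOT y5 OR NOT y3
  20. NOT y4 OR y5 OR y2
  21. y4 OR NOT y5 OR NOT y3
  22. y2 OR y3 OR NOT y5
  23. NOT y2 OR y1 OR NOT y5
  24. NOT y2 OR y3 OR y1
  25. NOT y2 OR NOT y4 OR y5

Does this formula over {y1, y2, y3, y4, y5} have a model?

Yes

Try y4 = false.
Try y3 = true.
From the singleton clause (y1), y1 = true.
From the singleton clause (NOT y5), y5 = false.
From the singleton clause (NOT y2), y2 = false.
Every clause now holds.
A satisfying assignment: y1=true, y2=false, y3=true, y4=false, y5=false.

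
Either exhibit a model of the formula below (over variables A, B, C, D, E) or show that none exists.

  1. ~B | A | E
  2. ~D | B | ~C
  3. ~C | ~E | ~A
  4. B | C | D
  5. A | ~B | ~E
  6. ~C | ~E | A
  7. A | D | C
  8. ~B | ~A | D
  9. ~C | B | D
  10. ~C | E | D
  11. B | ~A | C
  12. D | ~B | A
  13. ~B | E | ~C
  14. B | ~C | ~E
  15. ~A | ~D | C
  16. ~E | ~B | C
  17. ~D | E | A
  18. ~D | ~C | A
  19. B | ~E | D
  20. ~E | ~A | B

A=0; B=0; C=0; D=1; E=1

Case B = 0:
Case D = 1:
Unit clause (~C) forces C = 0.
Unit clause (~A) forces A = 0.
Unit clause (E) forces E = 1.
All clauses are satisfied.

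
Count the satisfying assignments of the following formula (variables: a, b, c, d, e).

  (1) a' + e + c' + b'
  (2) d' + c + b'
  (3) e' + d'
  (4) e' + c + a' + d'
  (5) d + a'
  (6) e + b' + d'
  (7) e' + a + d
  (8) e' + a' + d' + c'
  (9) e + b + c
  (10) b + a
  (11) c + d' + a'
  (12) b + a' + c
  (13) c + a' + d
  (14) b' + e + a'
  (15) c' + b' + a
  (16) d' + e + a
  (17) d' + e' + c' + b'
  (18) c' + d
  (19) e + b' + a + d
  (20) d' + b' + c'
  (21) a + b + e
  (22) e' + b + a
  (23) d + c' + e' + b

1

There are 2^5 = 32 truth assignments over (a, b, c, d, e).
Split on e. With e = 1, the clauses containing e are satisfied and e' drops from the rest; 0 of the 2^4 = 16 assignments to the other variables satisfy what remains.
With e = 0, by the same count on the reduced clause set, 1 assignment works.
Total: 0 + 1 = 1.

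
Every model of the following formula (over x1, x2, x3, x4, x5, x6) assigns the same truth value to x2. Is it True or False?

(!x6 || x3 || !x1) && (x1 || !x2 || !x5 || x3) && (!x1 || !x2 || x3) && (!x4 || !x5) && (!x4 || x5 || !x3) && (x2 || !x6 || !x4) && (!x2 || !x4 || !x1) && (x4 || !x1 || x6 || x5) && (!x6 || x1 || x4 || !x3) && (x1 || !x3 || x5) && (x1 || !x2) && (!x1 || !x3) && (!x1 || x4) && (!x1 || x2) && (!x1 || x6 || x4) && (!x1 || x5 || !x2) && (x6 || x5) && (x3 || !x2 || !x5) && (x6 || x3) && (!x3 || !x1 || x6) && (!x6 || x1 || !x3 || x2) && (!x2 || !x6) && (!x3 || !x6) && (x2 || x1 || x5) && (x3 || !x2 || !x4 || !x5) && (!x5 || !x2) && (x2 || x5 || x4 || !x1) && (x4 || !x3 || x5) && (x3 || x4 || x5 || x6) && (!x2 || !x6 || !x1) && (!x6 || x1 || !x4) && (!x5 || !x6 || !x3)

False

Suppose x2 = true.
From the singleton clause (x1), x1 = true.
From the singleton clause (x3), x3 = true.
That conflicts with the unit clause (!x3).
So every satisfying assignment has x2 = False.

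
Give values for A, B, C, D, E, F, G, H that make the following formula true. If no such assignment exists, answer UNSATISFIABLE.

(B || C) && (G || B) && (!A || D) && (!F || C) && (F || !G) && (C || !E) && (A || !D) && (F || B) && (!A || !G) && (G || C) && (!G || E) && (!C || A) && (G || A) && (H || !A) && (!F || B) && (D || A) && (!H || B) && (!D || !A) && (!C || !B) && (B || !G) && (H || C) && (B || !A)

Suppose B = true.
The clause (!C) is unit, so C = false.
The clause (!F) is unit, so F = false.
The clause (!G) is unit, so G = false.
That conflicts with the unit clause (G).
Backtrack on B: now try B = false.
The clause (C) is unit, so C = true.
The clause (G) is unit, so G = true.
That conflicts with the unit clause (!G).
Either choice for B ends in contradiction.

UNSATISFIABLE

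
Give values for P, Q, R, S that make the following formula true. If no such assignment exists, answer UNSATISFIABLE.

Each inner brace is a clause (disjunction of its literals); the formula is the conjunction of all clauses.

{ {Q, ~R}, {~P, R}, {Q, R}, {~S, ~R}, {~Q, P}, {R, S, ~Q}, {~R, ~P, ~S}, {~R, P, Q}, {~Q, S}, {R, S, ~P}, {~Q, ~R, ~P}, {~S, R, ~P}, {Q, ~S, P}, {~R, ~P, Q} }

UNSATISFIABLE

Case Q = 1:
From the singleton clause (P), P = 1.
From the singleton clause (R), R = 1.
That conflicts with the unit clause (~R).
That branch fails; take Q = 0 instead.
From the singleton clause (~R), R = 0.
That conflicts with the unit clause (R).
Both values of Q lead to a conflict.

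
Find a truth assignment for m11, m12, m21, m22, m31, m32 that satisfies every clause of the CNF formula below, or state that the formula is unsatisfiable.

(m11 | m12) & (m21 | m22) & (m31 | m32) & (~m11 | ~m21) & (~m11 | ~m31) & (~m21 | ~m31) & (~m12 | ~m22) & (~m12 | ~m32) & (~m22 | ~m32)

UNSATISFIABLE

Branch on m11: set m11 = 1.
Unit clause (~m21) forces m21 = 0.
Unit clause (m22) forces m22 = 1.
Unit clause (~m31) forces m31 = 0.
Unit clause (m32) forces m32 = 1.
Now (~m32) is unsatisfied and unit — conflict.
That branch fails; take m11 = 0 instead.
Unit clause (m12) forces m12 = 1.
Unit clause (~m22) forces m22 = 0.
Unit clause (m21) forces m21 = 1.
Unit clause (~m31) forces m31 = 0.
Unit clause (m32) forces m32 = 1.
Now (~m32) is unsatisfied and unit — conflict.
Neither m11 = 1 nor m11 = 0 works.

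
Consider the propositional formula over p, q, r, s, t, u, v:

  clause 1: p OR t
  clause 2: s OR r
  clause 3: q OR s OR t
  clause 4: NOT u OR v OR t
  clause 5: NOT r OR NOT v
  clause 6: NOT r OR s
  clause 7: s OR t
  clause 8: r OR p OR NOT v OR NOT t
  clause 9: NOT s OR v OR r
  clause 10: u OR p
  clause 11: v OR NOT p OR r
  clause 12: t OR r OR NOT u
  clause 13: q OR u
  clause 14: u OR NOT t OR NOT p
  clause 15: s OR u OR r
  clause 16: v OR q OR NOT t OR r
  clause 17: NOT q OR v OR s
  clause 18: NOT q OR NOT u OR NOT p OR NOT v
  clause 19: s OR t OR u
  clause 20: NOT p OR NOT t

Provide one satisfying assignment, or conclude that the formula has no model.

Case p = false:
The clause (t) is unit, so t = true.
The clause (u) is unit, so u = true.
Case s = true:
Case r = true:
The clause (NOT v) is unit, so v = false.
Every clause is now satisfied; q is unconstrained.

p=false, q=false, r=true, s=true, t=true, u=true, v=false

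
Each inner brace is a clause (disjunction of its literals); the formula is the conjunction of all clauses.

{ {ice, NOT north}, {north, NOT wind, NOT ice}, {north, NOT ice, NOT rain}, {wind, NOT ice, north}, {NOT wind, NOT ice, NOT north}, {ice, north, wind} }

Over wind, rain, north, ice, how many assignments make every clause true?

4

There are 2^4 = 16 truth assignments over (wind, rain, north, ice).
Check each against the 6 clauses (columns in the order wind, rain, north, ice):
  F F F F  ✗ fails (ice OR north OR wind)
  F F F T  ✗ fails (wind OR NOT ice OR north)
  F F T F  ✗ fails (ice OR NOT north)
  F F T T  ✓ satisfies all
  F T F F  ✗ fails (ice OR north OR wind)
  F T F T  ✗ fails (north OR NOT ice OR NOT rain)
  F T T F  ✗ fails (ice OR NOT north)
  F T T T  ✓ satisfies all
  T F F F  ✓ satisfies all
  T F F T  ✗ fails (north OR NOT wind OR NOT ice)
  T F T F  ✗ fails (ice OR NOT north)
  T F T T  ✗ fails (NOT wind OR NOT ice OR NOT north)
  T T F F  ✓ satisfies all
  T T F T  ✗ fails (north OR NOT wind OR NOT ice)
  T T T F  ✗ fails (ice OR NOT north)
  T T T T  ✗ fails (NOT wind OR NOT ice OR NOT north)
4 of the 16 rows are models.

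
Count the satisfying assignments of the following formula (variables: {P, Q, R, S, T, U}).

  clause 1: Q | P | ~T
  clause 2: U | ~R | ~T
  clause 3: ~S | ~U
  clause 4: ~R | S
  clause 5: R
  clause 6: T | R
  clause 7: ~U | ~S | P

4

There are 2^6 = 64 truth assignments over (P, Q, R, S, T, U).
Split on R. With R = 1, the clauses containing R are satisfied and ~R drops from the rest; 4 of the 2^5 = 32 assignments to the other variables satisfy what remains.
With R = 0, by the same count on the reduced clause set, 0 assignments work.
(One model: P=F, Q=F, R=T, S=T, T=F, U=F.)
Total: 4 + 0 = 4.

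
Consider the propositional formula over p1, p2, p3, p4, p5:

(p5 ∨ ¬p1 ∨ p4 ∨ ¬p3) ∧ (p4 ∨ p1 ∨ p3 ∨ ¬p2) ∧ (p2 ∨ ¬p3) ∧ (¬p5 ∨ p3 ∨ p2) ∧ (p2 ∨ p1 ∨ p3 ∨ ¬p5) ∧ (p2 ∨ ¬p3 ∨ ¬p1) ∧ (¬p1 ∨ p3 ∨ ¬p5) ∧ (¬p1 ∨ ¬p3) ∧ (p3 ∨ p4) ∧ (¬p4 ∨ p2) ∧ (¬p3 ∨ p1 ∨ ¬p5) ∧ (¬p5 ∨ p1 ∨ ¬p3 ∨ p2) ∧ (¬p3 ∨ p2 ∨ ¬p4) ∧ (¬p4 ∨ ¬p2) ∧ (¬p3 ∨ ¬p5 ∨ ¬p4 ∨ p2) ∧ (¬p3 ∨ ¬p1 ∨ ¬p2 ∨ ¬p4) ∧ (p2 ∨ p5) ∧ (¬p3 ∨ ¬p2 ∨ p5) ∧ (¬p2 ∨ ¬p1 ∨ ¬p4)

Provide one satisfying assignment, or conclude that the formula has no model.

Suppose p2 = True.
Unit clause (¬p4) forces p4 = False.
Unit clause (p3) forces p3 = True.
Unit clause (¬p1) forces p1 = False.
Unit clause (¬p5) forces p5 = False.
Now (p5) is unsatisfied and unit — conflict.
So p2 must be the other value — set p2 = False.
Unit clause (¬p3) forces p3 = False.
Unit clause (¬p5) forces p5 = False.
Now (p5) is unsatisfied and unit — conflict.
Neither p2 = True nor p2 = False works.

UNSATISFIABLE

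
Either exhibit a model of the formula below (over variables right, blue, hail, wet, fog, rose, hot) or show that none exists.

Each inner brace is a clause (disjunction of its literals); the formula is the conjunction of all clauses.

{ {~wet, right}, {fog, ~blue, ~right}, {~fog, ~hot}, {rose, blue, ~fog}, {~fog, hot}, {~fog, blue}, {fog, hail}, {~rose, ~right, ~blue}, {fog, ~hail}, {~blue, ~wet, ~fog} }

UNSATISFIABLE

Suppose wet = 0.
Suppose fog = 0.
From the singleton clause (hail), hail = 1.
That conflicts with the unit clause (~hail).
Backtrack on fog: now try fog = 1.
From the singleton clause (~hot), hot = 0.
That conflicts with the unit clause (hot).
Both values of fog lead to a conflict.
Backtrack on wet: now try wet = 1.
From the singleton clause (right), right = 1.
Suppose fog = 1.
From the singleton clause (~hot), hot = 0.
That conflicts with the unit clause (hot).
Backtrack on fog: now try fog = 0.
From the singleton clause (~blue), blue = 0.
From the singleton clause (hail), hail = 1.
That conflicts with the unit clause (~hail).
Both values of fog lead to a conflict.
Both values of wet lead to a conflict.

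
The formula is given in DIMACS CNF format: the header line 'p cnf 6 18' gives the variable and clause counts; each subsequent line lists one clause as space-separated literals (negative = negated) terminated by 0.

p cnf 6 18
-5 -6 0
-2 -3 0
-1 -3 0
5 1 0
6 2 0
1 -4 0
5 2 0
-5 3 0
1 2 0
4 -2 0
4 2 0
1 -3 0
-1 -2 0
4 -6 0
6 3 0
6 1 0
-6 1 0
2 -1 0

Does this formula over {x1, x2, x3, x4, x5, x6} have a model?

Suppose x5 = False.
(x1) alone gives x1 = True.
(¬x3) alone gives x3 = False.
(x2) alone gives x2 = True.
That conflicts with the unit clause (¬x2).
So x5 must be the other value — set x5 = True.
(¬x6) alone gives x6 = False.
(x2) alone gives x2 = True.
(¬x3) alone gives x3 = False.
That conflicts with the unit clause (x3).
Neither x5 = True nor x5 = False works.
No assignment satisfies every clause.

No, unsatisfiable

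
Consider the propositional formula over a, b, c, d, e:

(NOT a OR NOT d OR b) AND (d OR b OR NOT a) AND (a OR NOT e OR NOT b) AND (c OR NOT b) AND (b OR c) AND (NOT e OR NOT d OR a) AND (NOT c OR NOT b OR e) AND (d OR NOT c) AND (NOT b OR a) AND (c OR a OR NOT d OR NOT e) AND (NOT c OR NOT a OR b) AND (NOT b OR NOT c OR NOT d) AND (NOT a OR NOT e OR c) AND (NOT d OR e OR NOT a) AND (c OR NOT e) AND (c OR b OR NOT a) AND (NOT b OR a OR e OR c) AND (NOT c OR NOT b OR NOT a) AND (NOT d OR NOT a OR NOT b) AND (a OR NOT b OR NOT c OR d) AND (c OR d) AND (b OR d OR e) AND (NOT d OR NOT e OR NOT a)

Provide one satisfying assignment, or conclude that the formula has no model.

a: false; b: false; c: true; d: true; e: false

Try c = true.
Unit clause (d) forces d = true.
Unit clause (NOT b) forces b = false.
Unit clause (NOT a) forces a = false.
Unit clause (NOT e) forces e = false.
All clauses are satisfied.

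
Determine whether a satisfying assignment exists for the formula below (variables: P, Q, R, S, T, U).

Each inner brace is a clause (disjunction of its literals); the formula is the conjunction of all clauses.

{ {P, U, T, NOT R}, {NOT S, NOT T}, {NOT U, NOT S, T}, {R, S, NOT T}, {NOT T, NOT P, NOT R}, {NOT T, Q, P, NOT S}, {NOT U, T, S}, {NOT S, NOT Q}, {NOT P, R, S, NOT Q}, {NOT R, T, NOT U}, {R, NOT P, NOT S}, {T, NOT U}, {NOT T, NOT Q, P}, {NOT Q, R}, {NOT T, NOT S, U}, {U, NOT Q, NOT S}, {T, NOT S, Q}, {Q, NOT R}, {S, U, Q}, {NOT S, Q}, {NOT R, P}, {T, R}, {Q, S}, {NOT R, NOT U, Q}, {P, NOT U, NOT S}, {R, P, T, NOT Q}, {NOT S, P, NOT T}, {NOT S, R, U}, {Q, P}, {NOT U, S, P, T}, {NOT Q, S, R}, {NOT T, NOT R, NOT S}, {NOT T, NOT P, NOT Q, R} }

Suppose S = false.
From the singleton clause (Q), Q = true.
From the singleton clause (R), R = true.
From the singleton clause (P), P = true.
From the singleton clause (NOT T), T = false.
From the singleton clause (NOT U), U = false.
All clauses are satisfied.
A satisfying assignment: P: true; Q: true; R: true; S: false; T: false; U: false.

Yes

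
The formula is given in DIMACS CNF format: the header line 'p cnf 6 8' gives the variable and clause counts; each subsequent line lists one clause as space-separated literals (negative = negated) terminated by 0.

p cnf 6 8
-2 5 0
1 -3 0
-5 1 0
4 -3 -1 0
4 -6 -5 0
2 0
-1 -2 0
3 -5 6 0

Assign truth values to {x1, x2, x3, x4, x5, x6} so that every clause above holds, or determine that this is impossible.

UNSATISFIABLE

The clause (x2) is unit, so x2 = True.
The clause (x5) is unit, so x5 = True.
The clause (x1) is unit, so x1 = True.
But (¬x1) is also a unit clause — contradiction.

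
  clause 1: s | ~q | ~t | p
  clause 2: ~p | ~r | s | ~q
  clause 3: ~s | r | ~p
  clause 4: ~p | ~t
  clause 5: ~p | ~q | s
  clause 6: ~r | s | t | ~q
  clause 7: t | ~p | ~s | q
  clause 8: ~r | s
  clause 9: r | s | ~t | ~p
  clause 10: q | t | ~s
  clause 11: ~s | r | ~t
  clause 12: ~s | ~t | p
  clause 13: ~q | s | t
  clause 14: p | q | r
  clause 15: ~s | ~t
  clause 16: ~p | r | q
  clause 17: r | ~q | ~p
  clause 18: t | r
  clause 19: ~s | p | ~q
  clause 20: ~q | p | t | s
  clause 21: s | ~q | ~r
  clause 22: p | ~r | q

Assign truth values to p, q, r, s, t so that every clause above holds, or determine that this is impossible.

p=1, q=1, r=1, s=1, t=0

Case p = 1:
(~t) alone gives t = 0.
(r) alone gives r = 1.
(s) alone gives s = 1.
(q) alone gives q = 1.
This assignment satisfies each clause.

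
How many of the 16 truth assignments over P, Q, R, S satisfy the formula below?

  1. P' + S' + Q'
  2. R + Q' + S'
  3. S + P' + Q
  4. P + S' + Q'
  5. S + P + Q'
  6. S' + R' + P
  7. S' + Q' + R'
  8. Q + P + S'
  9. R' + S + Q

There are 2^4 = 16 truth assignments over (P, Q, R, S).
Check each against the 9 clauses (columns in the order P, Q, R, S):
  F F F F  ✓ satisfies all
  F F F T  ✗ fails (Q + P + S')
  F F T F  ✗ fails (R' + S + Q)
  F F T T  ✗ fails (S' + R' + P)
  F T F F  ✗ fails (S + P + Q')
  F T F T  ✗ fails (R + Q' + S')
  F T T F  ✗ fails (S + P + Q')
  F T T T  ✗ fails (P + S' + Q')
  T F F F  ✗ fails (S + P' + Q)
  T F F T  ✓ satisfies all
  T F T F  ✗ fails (S + P' + Q)
  T F T T  ✓ satisfies all
  T T F F  ✓ satisfies all
  T T F T  ✗ fails (P' + S' + Q')
  T T T F  ✓ satisfies all
  T T T T  ✗ fails (P' + S' + Q')
5 of the 16 rows are models.

5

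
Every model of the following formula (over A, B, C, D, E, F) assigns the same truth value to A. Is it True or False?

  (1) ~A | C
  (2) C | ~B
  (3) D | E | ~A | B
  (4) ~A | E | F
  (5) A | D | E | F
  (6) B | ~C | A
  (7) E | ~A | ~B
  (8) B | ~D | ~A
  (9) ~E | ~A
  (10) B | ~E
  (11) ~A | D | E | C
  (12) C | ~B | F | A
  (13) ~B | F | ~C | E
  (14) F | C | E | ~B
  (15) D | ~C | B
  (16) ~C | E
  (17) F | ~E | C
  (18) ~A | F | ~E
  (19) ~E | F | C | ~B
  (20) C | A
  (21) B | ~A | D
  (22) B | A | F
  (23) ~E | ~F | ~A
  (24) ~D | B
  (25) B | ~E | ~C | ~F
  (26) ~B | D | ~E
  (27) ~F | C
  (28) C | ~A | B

False

Suppose A = 1.
The clause (C) is unit, so C = 1.
The clause (~E) is unit, so E = 0.
Now (E) is unsatisfied and unit — conflict.
So every satisfying assignment has A = False.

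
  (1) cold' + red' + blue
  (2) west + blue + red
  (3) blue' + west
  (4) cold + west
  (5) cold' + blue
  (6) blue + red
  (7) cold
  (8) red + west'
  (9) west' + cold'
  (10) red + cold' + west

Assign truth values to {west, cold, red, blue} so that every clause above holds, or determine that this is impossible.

UNSATISFIABLE

The clause (cold) is unit, so cold = 1.
The clause (blue) is unit, so blue = 1.
The clause (west) is unit, so west = 1.
But (west') is also a unit clause — contradiction.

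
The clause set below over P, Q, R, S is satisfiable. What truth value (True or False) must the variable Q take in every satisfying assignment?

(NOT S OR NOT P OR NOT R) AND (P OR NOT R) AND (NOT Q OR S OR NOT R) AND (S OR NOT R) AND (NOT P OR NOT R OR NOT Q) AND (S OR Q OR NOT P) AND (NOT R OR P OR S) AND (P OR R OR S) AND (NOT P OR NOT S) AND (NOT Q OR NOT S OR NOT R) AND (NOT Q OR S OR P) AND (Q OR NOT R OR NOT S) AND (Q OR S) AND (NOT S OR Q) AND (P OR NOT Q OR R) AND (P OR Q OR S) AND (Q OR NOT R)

True

Suppose Q = false.
(S) alone gives S = true.
That conflicts with the unit clause (NOT S).
So every satisfying assignment has Q = True.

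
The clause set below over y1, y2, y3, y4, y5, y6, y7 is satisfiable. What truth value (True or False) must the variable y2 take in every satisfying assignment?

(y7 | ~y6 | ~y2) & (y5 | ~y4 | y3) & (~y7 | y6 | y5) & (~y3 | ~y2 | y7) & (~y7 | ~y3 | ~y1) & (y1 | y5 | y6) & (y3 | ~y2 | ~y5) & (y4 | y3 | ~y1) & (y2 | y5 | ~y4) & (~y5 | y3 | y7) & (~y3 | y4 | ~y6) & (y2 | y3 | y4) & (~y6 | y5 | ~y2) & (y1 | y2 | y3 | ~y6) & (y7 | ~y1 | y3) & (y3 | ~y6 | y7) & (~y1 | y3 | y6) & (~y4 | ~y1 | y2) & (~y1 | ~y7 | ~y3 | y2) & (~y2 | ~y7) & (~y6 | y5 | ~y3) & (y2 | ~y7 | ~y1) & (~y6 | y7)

Suppose y2 = 1.
The clause (~y7) is unit, so y7 = 0.
The clause (~y6) is unit, so y6 = 0.
The clause (~y3) is unit, so y3 = 0.
The clause (~y5) is unit, so y5 = 0.
The clause (~y4) is unit, so y4 = 0.
The clause (y1) is unit, so y1 = 1.
That conflicts with the unit clause (~y1).
So every satisfying assignment has y2 = False.

False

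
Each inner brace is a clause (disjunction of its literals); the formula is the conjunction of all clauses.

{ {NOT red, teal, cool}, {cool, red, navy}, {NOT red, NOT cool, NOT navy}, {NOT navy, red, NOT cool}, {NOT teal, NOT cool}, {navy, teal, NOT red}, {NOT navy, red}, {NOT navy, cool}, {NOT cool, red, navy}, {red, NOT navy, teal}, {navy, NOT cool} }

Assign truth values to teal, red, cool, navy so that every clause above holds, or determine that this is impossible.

Branch on teal: set teal = true.
Unit clause (NOT cool) forces cool = false.
Unit clause (NOT navy) forces navy = false.
Unit clause (red) forces red = true.
All clauses are satisfied.

teal=true; red=true; cool=false; navy=false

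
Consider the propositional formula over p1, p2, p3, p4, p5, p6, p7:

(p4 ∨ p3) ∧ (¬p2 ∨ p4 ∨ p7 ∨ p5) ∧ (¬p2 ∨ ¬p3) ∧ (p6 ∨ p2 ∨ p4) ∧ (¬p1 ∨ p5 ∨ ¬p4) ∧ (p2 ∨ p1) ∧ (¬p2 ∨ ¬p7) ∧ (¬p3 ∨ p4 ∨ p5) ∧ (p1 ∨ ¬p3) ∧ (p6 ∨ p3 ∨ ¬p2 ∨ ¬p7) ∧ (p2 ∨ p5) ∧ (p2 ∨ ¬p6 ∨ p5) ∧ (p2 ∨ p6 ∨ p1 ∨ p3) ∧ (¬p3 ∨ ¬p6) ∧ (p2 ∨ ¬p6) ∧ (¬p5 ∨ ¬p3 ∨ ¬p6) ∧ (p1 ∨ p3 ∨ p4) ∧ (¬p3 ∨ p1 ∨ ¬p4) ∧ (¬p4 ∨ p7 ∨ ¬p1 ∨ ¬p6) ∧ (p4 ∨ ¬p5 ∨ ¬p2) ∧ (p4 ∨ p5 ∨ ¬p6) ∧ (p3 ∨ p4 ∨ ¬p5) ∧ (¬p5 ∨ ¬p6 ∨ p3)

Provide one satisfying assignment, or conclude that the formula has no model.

Suppose p4 = True.
Suppose p2 = True.
The clause (¬p3) is unit, so p3 = False.
The clause (¬p7) is unit, so p7 = False.
Suppose p1 = False.
Suppose p5 = True.
The clause (¬p6) is unit, so p6 = False.
This assignment satisfies each clause.

p1: False,  p2: True,  p3: False,  p4: True,  p5: True,  p6: False,  p7: False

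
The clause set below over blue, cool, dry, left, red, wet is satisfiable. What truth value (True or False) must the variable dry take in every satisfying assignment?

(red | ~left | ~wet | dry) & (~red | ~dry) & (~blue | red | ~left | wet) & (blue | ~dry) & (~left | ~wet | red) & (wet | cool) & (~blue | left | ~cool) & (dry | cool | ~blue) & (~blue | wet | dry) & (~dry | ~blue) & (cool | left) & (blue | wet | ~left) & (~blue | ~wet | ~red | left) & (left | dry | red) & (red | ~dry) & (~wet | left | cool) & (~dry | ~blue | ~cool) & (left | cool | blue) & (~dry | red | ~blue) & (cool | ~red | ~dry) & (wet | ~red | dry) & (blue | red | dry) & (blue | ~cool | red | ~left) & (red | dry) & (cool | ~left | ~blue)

Suppose dry = 1.
From the singleton clause (~red), red = 0.
That conflicts with the unit clause (red).
So every satisfying assignment has dry = False.

False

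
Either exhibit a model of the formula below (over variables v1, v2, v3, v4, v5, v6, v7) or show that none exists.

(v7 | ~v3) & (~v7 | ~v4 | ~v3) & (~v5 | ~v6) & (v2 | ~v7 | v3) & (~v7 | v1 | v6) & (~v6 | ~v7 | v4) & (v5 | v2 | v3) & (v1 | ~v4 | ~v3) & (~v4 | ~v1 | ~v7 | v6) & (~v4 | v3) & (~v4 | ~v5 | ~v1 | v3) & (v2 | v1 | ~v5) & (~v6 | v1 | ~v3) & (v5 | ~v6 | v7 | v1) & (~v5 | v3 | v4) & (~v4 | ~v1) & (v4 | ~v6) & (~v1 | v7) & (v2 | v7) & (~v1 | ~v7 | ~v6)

v1=1, v2=1, v3=0, v4=0, v5=0, v6=0, v7=1

Try v7 = 1.
Try v4 = 0.
From the singleton clause (~v6), v6 = 0.
From the singleton clause (v1), v1 = 1.
Try v2 = 1.
Try v5 = 0.
Every clause is now satisfied; v3 is unconstrained.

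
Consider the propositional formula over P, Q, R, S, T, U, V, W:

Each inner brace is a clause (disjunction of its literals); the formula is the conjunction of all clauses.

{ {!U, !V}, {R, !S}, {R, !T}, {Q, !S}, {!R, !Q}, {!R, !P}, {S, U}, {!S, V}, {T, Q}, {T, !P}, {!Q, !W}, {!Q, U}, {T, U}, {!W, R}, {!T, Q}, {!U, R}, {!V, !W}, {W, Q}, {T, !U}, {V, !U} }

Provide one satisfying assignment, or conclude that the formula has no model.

Suppose U = false.
Unit clause (S) forces S = true.
Unit clause (R) forces R = true.
Unit clause (Q) forces Q = true.
But (!Q) is also a unit clause — contradiction.
So U must be the other value — set U = true.
Unit clause (!V) forces V = false.
But (V) is also a unit clause — contradiction.
Neither U = true nor U = false works.

UNSATISFIABLE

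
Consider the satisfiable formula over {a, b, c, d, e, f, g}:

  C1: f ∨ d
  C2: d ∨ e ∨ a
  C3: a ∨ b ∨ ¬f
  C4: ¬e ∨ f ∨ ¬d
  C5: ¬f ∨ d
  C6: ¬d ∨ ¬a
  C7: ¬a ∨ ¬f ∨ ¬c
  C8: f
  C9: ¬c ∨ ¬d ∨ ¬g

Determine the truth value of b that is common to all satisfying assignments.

Suppose b = False.
The clause (f) is unit, so f = True.
The clause (a) is unit, so a = True.
The clause (d) is unit, so d = True.
But (¬d) is also a unit clause — contradiction.
So every satisfying assignment has b = True.

True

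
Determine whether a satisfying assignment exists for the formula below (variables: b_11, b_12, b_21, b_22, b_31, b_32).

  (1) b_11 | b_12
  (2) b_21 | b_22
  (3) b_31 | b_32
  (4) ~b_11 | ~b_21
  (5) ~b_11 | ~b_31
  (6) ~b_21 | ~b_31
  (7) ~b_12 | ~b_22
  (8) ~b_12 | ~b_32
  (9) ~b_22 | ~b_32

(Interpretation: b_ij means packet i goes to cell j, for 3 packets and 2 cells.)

No

Suppose b_11 = 1.
From the singleton clause (~b_21), b_21 = 0.
From the singleton clause (b_22), b_22 = 1.
From the singleton clause (~b_31), b_31 = 0.
From the singleton clause (b_32), b_32 = 1.
Now (~b_32) is unsatisfied and unit — conflict.
Undo b_11 and try b_11 = 0.
From the singleton clause (b_12), b_12 = 1.
From the singleton clause (~b_22), b_22 = 0.
From the singleton clause (b_21), b_21 = 1.
From the singleton clause (~b_31), b_31 = 0.
From the singleton clause (b_32), b_32 = 1.
Now (~b_32) is unsatisfied and unit — conflict.
Both values of b_11 lead to a conflict.
No assignment satisfies every clause.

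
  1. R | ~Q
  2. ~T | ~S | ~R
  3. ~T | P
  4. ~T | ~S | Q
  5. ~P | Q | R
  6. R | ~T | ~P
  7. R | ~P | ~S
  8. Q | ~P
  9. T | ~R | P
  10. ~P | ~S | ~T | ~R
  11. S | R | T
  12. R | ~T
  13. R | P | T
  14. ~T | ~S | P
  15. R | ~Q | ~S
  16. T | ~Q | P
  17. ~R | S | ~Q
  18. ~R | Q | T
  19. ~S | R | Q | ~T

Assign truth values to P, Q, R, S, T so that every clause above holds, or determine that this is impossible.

Case R = 1:
Case T = 0:
The clause (P) is unit, so P = 1.
The clause (Q) is unit, so Q = 1.
The clause (S) is unit, so S = 1.
All clauses are satisfied.

P: 1; Q: 1; R: 1; S: 1; T: 0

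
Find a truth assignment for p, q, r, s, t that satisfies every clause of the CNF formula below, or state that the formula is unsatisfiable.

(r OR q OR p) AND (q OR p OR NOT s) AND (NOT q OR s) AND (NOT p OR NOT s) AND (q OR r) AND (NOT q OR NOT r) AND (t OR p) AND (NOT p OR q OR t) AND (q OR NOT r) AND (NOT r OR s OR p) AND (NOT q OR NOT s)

Suppose q = false.
The clause (r) is unit, so r = true.
That conflicts with the unit clause (NOT r).
So q must be the other value — set q = true.
The clause (s) is unit, so s = true.
That conflicts with the unit clause (NOT s).
Both values of q lead to a conflict.

UNSATISFIABLE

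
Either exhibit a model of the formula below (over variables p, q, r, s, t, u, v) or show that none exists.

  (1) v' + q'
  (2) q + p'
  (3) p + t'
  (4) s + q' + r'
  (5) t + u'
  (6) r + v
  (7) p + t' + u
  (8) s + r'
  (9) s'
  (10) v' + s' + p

(s') alone gives s = 0.
(r') alone gives r = 0.
(v) alone gives v = 1.
(q') alone gives q = 0.
(p') alone gives p = 0.
(t') alone gives t = 0.
(u') alone gives u = 0.
All clauses are satisfied.

p: 0, q: 0, r: 0, s: 0, t: 0, u: 0, v: 1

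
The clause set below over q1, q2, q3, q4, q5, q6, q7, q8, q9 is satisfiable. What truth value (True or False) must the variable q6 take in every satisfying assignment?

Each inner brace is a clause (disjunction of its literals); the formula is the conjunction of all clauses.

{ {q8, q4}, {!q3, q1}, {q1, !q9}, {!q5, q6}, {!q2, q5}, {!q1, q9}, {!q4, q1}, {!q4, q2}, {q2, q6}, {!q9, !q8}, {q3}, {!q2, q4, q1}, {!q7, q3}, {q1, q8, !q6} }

Suppose q6 = false.
Unit clause (!q5) forces q5 = false.
Unit clause (!q2) forces q2 = false.
But (q2) is also a unit clause — contradiction.
So every satisfying assignment has q6 = True.

True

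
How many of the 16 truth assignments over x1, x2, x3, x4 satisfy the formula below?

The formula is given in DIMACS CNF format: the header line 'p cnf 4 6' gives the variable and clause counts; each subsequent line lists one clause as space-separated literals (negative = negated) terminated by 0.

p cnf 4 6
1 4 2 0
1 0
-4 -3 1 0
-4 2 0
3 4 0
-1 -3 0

There are 2^4 = 16 truth assignments over (x1, x2, x3, x4).
Check each against the 6 clauses (columns in the order x1, x2, x3, x4):
  F F F F  ✗ fails (x1 ∨ x4 ∨ x2)
  F F F T  ✗ fails (x1)
  F F T F  ✗ fails (x1 ∨ x4 ∨ x2)
  F F T T  ✗ fails (x1)
  F T F F  ✗ fails (x1)
  F T F T  ✗ fails (x1)
  F T T F  ✗ fails (x1)
  F T T T  ✗ fails (x1)
  T F F F  ✗ fails (x3 ∨ x4)
  T F F T  ✗ fails (¬x4 ∨ x2)
  T F T F  ✗ fails (¬x1 ∨ ¬x3)
  T F T T  ✗ fails (¬x4 ∨ x2)
  T T F F  ✗ fails (x3 ∨ x4)
  T T F T  ✓ satisfies all
  T T T F  ✗ fails (¬x1 ∨ ¬x3)
  T T T T  ✗ fails (¬x1 ∨ ¬x3)
1 of the 16 rows is a model.

1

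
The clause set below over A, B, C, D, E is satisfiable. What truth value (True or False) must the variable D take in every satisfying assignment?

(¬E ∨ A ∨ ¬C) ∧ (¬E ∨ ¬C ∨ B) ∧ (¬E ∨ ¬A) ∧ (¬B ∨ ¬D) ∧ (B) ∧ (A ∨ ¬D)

Suppose D = True.
The clause (¬B) is unit, so B = False.
But (B) is also a unit clause — contradiction.
So every satisfying assignment has D = False.

False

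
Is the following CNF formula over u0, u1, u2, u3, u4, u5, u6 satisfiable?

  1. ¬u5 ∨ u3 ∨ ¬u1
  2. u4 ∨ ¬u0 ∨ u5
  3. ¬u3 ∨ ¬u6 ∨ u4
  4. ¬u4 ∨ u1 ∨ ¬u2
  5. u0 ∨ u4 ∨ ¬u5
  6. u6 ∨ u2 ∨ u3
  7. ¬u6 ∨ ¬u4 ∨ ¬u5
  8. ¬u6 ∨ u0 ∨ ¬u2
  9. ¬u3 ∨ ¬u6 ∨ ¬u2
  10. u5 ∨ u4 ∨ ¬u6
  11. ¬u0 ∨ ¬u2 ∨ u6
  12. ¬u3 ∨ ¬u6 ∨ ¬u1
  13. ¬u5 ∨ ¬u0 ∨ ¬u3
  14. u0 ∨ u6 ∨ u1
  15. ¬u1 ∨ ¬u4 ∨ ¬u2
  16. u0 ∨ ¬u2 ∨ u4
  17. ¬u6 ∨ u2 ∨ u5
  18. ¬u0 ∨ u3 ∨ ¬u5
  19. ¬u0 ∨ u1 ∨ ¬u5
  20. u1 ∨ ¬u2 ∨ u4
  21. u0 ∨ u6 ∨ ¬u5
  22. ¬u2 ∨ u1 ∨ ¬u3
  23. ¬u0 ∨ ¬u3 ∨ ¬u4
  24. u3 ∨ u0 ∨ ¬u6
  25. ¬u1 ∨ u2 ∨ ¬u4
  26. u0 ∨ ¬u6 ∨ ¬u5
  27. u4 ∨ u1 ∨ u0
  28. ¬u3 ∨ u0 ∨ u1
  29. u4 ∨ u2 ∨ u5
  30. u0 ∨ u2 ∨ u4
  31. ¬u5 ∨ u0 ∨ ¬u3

Suppose u5 = False.
Suppose u4 = True.
Suppose u1 = True.
The clause (¬u2) is unit, so u2 = False.
Now (u2) is unsatisfied and unit — conflict.
That branch fails; take u1 = False instead.
The clause (¬u2) is unit, so u2 = False.
The clause (¬u6) is unit, so u6 = False.
The clause (u3) is unit, so u3 = True.
The clause (u0) is unit, so u0 = True.
Now (¬u0) is unsatisfied and unit — conflict.
Either choice for u1 ends in contradiction.
That branch fails; take u4 = False instead.
The clause (¬u0) is unit, so u0 = False.
The clause (¬u6) is unit, so u6 = False.
The clause (u1) is unit, so u1 = True.
The clause (¬u2) is unit, so u2 = False.
Now (u2) is unsatisfied and unit — conflict.
Either choice for u4 ends in contradiction.
That branch fails; take u5 = True instead.
Suppose u3 = True.
The clause (¬u0) is unit, so u0 = False.
Now (u0) is unsatisfied and unit — conflict.
That branch fails; take u3 = False instead.
The clause (¬u1) is unit, so u1 = False.
The clause (¬u0) is unit, so u0 = False.
The clause (u4) is unit, so u4 = True.
The clause (¬u2) is unit, so u2 = False.
The clause (u6) is unit, so u6 = True.
Now (¬u6) is unsatisfied and unit — conflict.
Either choice for u3 ends in contradiction.
Either choice for u5 ends in contradiction.
No assignment satisfies every clause.

Unsatisfiable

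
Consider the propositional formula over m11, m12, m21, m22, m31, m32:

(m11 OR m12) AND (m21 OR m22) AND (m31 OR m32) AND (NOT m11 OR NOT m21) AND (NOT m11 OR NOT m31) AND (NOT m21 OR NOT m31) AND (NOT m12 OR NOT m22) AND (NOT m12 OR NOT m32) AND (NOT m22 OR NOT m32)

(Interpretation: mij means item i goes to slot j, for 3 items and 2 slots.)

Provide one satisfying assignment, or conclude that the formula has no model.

UNSATISFIABLE

Suppose m11 = true.
Unit clause (NOT m21) forces m21 = false.
Unit clause (m22) forces m22 = true.
Unit clause (NOT m31) forces m31 = false.
Unit clause (m32) forces m32 = true.
Now (NOT m32) is unsatisfied and unit — conflict.
Undo m11 and try m11 = false.
Unit clause (m12) forces m12 = true.
Unit clause (NOT m22) forces m22 = false.
Unit clause (m21) forces m21 = true.
Unit clause (NOT m31) forces m31 = false.
Unit clause (m32) forces m32 = true.
Now (NOT m32) is unsatisfied and unit — conflict.
Neither m11 = true nor m11 = false works.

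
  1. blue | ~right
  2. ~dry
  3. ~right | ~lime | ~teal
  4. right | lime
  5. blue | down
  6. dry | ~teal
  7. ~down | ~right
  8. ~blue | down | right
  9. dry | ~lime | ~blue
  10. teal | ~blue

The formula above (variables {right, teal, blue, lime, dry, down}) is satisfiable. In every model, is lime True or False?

Suppose lime = 0.
Unit clause (~dry) forces dry = 0.
Unit clause (right) forces right = 1.
Unit clause (blue) forces blue = 1.
Unit clause (~teal) forces teal = 0.
But (teal) is also a unit clause — contradiction.
So every satisfying assignment has lime = True.

True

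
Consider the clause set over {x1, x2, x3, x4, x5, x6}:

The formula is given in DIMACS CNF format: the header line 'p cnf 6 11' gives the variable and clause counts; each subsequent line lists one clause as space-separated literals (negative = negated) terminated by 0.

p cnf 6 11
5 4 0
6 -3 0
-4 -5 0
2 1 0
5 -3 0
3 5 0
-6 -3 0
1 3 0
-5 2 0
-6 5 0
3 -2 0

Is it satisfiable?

Suppose x5 = True.
The clause (¬x4) is unit, so x4 = False.
The clause (x2) is unit, so x2 = True.
The clause (x3) is unit, so x3 = True.
The clause (x6) is unit, so x6 = True.
But (¬x6) is also a unit clause — contradiction.
That branch fails; take x5 = False instead.
The clause (x4) is unit, so x4 = True.
The clause (¬x3) is unit, so x3 = False.
But (x3) is also a unit clause — contradiction.
Neither x5 = True nor x5 = False works.
No assignment satisfies every clause.

Unsatisfiable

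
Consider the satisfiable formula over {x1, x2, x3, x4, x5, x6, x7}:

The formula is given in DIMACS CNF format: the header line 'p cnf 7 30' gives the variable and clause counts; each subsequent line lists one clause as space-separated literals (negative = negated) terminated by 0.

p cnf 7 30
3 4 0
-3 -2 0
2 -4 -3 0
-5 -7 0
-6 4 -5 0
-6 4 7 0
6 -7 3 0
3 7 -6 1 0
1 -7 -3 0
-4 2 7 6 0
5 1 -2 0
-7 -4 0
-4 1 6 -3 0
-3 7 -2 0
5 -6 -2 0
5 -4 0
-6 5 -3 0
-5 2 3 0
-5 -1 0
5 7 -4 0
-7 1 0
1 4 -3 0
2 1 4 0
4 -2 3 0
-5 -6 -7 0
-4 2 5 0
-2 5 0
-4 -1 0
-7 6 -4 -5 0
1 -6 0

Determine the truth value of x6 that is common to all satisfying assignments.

False

Suppose x6 = True.
(x1) alone gives x1 = True.
(¬x5) alone gives x5 = False.
(¬x2) alone gives x2 = False.
(¬x4) alone gives x4 = False.
(x3) alone gives x3 = True.
That conflicts with the unit clause (¬x3).
So every satisfying assignment has x6 = False.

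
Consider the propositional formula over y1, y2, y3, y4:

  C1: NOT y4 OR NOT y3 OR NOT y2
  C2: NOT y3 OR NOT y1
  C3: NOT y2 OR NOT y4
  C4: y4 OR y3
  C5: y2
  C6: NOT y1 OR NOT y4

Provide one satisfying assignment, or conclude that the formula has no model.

y1 ↦ false; y2 ↦ true; y3 ↦ true; y4 ↦ false

From the singleton clause (y2), y2 = true.
From the singleton clause (NOT y4), y4 = false.
From the singleton clause (y3), y3 = true.
From the singleton clause (NOT y1), y1 = false.
This assignment satisfies each clause.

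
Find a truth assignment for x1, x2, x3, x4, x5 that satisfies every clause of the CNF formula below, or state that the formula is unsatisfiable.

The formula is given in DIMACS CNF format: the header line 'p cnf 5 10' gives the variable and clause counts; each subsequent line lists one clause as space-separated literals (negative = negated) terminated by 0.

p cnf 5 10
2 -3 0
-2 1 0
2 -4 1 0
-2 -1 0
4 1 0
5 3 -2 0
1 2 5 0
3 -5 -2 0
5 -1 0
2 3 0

Branch on x2: set x2 = True.
The clause (x1) is unit, so x1 = True.
That conflicts with the unit clause (¬x1).
Backtrack on x2: now try x2 = False.
The clause (¬x3) is unit, so x3 = False.
That conflicts with the unit clause (x3).
Either choice for x2 ends in contradiction.

UNSATISFIABLE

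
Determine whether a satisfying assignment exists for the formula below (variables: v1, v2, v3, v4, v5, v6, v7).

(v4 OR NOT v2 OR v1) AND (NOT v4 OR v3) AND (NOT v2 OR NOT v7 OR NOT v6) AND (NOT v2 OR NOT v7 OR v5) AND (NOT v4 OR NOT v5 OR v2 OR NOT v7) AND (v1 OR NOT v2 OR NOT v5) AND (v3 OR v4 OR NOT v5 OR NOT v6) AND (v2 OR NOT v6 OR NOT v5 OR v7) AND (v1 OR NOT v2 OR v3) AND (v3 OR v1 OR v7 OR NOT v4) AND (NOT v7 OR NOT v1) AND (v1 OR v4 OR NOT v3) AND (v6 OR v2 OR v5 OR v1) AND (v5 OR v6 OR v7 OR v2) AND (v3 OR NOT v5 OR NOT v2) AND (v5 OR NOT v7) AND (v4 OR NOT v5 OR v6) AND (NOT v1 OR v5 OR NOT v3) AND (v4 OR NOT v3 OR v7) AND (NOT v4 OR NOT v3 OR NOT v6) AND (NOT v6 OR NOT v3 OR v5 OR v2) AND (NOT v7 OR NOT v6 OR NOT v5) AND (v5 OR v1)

Try v4 = false.
Try v2 = false.
Try v7 = false.
The clause (NOT v3) is unit, so v3 = false.
Try v5 = false.
The clause (v6) is unit, so v6 = true.
The clause (v1) is unit, so v1 = true.
All clauses are satisfied.
A satisfying assignment: v1=true; v2=false; v3=false; v4=false; v5=false; v6=true; v7=false.

Yes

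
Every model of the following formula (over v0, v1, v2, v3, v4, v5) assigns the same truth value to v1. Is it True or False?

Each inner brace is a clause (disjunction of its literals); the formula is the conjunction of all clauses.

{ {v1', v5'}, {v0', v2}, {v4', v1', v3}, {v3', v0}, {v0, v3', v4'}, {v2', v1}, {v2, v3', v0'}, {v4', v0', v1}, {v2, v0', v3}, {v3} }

True

Suppose v1 = 0.
Unit clause (v2') forces v2 = 0.
Unit clause (v0') forces v0 = 0.
Unit clause (v3') forces v3 = 0.
Now (v3) is unsatisfied and unit — conflict.
So every satisfying assignment has v1 = True.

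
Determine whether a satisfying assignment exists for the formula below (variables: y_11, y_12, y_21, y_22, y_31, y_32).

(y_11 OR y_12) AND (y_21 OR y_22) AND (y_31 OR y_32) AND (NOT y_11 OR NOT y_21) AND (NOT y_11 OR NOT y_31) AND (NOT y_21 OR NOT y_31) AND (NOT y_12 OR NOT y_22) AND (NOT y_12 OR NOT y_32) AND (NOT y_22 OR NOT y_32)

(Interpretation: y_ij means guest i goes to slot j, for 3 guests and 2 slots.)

Case y_11 = true:
The clause (NOT y_21) is unit, so y_21 = false.
The clause (y_22) is unit, so y_22 = true.
The clause (NOT y_31) is unit, so y_31 = false.
The clause (y_32) is unit, so y_32 = true.
But (NOT y_32) is also a unit clause — contradiction.
Undo y_11 and try y_11 = false.
The clause (y_12) is unit, so y_12 = true.
The clause (NOT y_22) is unit, so y_22 = false.
The clause (y_21) is unit, so y_21 = true.
The clause (NOT y_31) is unit, so y_31 = false.
The clause (y_32) is unit, so y_32 = true.
But (NOT y_32) is also a unit clause — contradiction.
Both values of y_11 lead to a conflict.
No assignment satisfies every clause.

No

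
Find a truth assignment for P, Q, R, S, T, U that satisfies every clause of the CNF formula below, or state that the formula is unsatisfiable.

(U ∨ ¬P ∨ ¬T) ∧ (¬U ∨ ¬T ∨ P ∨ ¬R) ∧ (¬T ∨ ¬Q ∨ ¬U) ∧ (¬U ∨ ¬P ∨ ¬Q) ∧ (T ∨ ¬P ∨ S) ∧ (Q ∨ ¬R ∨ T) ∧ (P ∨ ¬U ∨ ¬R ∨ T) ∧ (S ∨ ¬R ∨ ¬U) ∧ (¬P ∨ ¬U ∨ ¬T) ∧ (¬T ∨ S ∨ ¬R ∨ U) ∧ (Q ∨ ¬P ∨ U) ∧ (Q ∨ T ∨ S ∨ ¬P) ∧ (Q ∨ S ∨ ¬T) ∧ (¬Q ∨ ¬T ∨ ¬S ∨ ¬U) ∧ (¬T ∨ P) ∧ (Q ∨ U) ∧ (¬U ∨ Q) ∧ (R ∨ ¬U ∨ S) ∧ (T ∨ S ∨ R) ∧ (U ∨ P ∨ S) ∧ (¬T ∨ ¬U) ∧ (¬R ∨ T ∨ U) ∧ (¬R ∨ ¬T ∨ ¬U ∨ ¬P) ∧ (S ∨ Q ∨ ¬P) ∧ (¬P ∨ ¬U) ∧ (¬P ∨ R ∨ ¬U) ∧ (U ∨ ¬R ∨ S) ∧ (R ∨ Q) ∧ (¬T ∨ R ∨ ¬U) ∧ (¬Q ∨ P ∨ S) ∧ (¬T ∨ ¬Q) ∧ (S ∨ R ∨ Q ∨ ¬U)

P ↦ False; Q ↦ True; R ↦ False; S ↦ True; T ↦ False; U ↦ False

Case T = False:
Case P = False:
Case Q = True:
(S) alone gives S = True.
Case U = False:
(¬R) alone gives R = False.
This assignment satisfies each clause.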